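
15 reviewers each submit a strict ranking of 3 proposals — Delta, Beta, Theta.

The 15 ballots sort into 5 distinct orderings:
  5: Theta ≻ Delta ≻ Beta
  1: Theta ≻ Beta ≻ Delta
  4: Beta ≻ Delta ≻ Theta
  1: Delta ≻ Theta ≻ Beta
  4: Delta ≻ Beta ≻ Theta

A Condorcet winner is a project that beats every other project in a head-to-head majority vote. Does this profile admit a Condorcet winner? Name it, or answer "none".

Delta

Head-to-head results (15 reviewers):
Delta–Beta: Delta 10–5.
Delta vs Theta: Delta is ranked higher on 4+1+4 = 9 ballots, Theta on 6. Delta wins 9–6.
Beta vs Theta: Beta wins 8–7.
Only Delta has no losses; Delta is the Condorcet winner.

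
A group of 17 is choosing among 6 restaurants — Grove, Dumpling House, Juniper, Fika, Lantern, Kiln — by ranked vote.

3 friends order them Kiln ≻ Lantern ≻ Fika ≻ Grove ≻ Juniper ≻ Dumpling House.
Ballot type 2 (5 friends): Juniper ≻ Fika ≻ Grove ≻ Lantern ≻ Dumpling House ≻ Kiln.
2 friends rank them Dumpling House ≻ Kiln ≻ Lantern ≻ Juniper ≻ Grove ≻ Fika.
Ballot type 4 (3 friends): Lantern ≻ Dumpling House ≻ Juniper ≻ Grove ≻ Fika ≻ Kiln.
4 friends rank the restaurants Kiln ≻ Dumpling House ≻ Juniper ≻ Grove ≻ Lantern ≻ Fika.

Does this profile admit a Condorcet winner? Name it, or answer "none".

Check each pair by majority over 17 ballots:
Grove vs Dumpling House: 8 to 9, Dumpling House.
Grove vs Juniper: Grove is ranked higher on 3 ballots, Juniper on 14. Juniper wins 14–3.
Grove vs Fika: 2+3+4 = 9 for Grove, 8 for Fika — Grove by 9–8.
Grove vs Lantern: 5+4 = 9 for Grove, 8 for Lantern — Grove by 9–8.
Grove vs Kiln: Grove is ranked higher on 5+3 = 8 ballots, Kiln on 9. Kiln wins 9–8.
Dumpling House vs Juniper: Dumpling House preferred on 2+3+4 = 9 ballots; Dumpling House wins 9–8.
Dumpling House vs Fika: Dumpling House preferred on 2+3+4 = 9 ballots; Dumpling House wins 9–8.
Dumpling House vs Lantern: Dumpling House is ranked higher on 2+4 = 6 ballots, Lantern on 11. Lantern wins 11–6.
Dumpling House vs Kiln: 5+2+3 = 10 for Dumpling House, 7 for Kiln — Dumpling House by 10–7.
Juniper vs Fika: Juniper is ranked higher on 5+2+3+4 = 14 ballots, Fika on 3. Juniper wins 14–3.
Juniper vs Lantern: Juniper preferred on 5+4 = 9 ballots; Juniper wins 9–8.
Juniper vs Kiln: Juniper is ranked higher on 5+3 = 8 ballots, Kiln on 9. Kiln wins 9–8.
Fika vs Lantern: 5 for Fika, 12 for Lantern — Lantern by 12–5.
Fika vs Kiln: 8 to 9, Kiln.
Lantern vs Kiln: 5+3 = 8 for Lantern, 9 for Kiln — Kiln by 9–8.
No restaurant is unbeaten: Grove loses to Dumpling House; Dumpling House loses to Lantern; Juniper loses to Dumpling House; Fika loses to Grove; Lantern loses to Grove; Kiln loses to Dumpling House. In particular Grove → Lantern → Dumpling House → Grove is a majority cycle — no Condorcet winner exists.

none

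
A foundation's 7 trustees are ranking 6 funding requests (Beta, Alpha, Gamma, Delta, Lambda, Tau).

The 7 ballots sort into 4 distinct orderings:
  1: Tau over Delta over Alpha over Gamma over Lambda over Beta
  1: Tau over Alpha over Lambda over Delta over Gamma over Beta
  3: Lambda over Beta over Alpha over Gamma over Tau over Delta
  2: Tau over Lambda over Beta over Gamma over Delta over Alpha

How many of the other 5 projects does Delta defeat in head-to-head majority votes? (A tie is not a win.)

Delta against each rival (7 reviewers):
Delta–Beta: Beta 5–2.
Delta vs Alpha: Alpha wins 4–3.
Delta vs Gamma: Gamma, 5–2.
Delta vs Lambda: Lambda, 6–1.
Delta vs Tau: 0 for Delta, 7 for Tau — Tau by 7–0.
Delta beats no one; loses to Beta, Alpha, Gamma, Lambda, Tau — 0 pairwise wins.

0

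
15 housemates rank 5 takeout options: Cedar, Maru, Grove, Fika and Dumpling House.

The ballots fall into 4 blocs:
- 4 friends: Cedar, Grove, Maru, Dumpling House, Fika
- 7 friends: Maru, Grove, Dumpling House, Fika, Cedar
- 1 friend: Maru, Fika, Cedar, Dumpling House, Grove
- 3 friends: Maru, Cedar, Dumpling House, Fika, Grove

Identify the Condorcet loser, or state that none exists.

none

Pairwise majorities:
Cedar–Maru: Maru 11–4.
Cedar vs Grove: Cedar wins 8–7.
Cedar vs Fika: Fika, 8–7.
Cedar–Dumpling House: Cedar 8–7.
Maru vs Grove: 11 to 4, Maru.
Maru–Fika: Maru 15–0.
Maru–Dumpling House: Maru 15–0.
Grove vs Fika: Grove is ranked higher on 4+7 = 11 ballots, Fika on 4. Grove wins 11–4.
Grove vs Dumpling House: Grove is ranked higher on 4+7 = 11 ballots, Dumpling House on 4. Grove wins 11–4.
Fika vs Dumpling House: 1 for Fika, 14 for Dumpling House — Dumpling House by 14–1.
No restaurant is winless: Cedar beats Grove; Maru beats Cedar; Grove beats Fika; Fika beats Cedar; Dumpling House beats Fika. There is no Condorcet loser.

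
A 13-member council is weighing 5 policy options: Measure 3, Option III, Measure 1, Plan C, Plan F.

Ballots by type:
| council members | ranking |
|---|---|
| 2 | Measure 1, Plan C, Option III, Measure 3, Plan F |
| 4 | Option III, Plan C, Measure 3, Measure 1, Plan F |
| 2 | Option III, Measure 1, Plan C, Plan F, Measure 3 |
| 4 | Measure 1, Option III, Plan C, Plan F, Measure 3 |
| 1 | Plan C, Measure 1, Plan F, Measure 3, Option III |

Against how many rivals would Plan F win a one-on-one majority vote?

1

Plan F against each rival (13 council members):
Plan F vs Measure 3: Plan F, 7–6.
Plan F vs Option III: Plan F preferred on 1 ballot; Option III wins 12–1.
Plan F vs Measure 1: Measure 1, 13–0.
Plan F vs Plan C: Plan C, 13–0.
Plan F beats Measure 3; loses to Option III, Measure 1, Plan C — 1 pairwise win.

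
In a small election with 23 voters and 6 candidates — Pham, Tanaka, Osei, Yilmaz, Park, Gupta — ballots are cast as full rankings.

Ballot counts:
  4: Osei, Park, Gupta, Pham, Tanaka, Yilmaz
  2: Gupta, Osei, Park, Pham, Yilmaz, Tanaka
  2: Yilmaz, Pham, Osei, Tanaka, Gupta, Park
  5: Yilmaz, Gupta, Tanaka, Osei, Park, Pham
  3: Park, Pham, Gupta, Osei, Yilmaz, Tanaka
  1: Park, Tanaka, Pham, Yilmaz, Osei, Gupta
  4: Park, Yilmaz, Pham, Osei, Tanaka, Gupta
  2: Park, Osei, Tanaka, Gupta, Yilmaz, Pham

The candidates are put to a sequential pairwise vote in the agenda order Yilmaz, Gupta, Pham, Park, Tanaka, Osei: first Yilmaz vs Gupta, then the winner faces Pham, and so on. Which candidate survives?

Round 1: Yilmaz vs Gupta — 12–11, Yilmaz advances.
Round 2: Yilmaz vs Pham — 13–10, Yilmaz advances.
Round 3: Yilmaz vs Park — 7–16, Park advances.
Round 4: Park vs Tanaka — 16–7, Park advances.
Round 5: Park vs Osei — 10–13, Osei advances.
Osei survives the agenda.

Osei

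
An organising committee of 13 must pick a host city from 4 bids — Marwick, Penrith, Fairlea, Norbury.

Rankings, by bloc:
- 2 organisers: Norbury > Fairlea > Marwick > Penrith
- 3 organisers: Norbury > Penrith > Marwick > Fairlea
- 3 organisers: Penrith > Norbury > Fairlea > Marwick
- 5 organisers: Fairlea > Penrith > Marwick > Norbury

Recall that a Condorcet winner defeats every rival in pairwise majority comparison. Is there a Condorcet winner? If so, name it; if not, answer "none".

none

Pairwise majorities:
Marwick vs Penrith: 2 for Marwick, 11 for Penrith — Penrith by 11–2.
Marwick–Fairlea: Fairlea 10–3.
Marwick vs Norbury: Norbury wins 8–5.
Penrith vs Fairlea: Fairlea, 7–6.
Penrith–Norbury: Penrith 8–5.
Fairlea vs Norbury: Norbury wins 8–5.
Each city drops at least one matchup (Marwick loses to Penrith; Penrith loses to Fairlea; Fairlea loses to Norbury; Norbury loses to Penrith); the cycle Penrith → Norbury → Fairlea → Penrith rules out a Condorcet winner.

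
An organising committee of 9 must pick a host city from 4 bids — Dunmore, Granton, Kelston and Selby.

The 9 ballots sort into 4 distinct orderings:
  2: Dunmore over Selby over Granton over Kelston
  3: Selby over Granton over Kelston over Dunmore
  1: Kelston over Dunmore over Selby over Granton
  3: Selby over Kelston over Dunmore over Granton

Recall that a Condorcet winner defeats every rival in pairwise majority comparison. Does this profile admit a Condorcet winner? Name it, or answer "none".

Check each pair by majority over 9 ballots:
Dunmore–Granton: Dunmore 6–3.
Dunmore vs Kelston: Kelston, 7–2.
Dunmore–Selby: Selby 6–3.
Granton–Kelston: Granton 5–4.
Granton vs Selby: Selby wins 9–0.
Kelston vs Selby: Selby, 8–1.
Selby wins every pairwise contest, so Selby is the Condorcet winner.

Selby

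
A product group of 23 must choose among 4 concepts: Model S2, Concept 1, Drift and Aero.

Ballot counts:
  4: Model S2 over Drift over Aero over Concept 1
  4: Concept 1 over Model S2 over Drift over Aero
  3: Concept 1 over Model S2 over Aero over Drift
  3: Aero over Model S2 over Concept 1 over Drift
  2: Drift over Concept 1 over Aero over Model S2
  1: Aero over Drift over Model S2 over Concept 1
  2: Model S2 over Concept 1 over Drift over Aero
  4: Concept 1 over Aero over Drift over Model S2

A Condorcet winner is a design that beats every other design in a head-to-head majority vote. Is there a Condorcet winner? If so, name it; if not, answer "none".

Check each pair by majority over 23 ballots:
Model S2 vs Concept 1: 10 to 13, Concept 1.
Model S2 vs Drift: 4+4+3+3+2 = 16 for Model S2, 7 for Drift — Model S2 by 16–7.
Model S2 vs Aero: Model S2 preferred on 4+4+3+2 = 13 ballots; Model S2 wins 13–10.
Concept 1 vs Drift: Concept 1 preferred on 4+3+3+2+4 = 16 ballots; Concept 1 wins 16–7.
Concept 1 vs Aero: Concept 1 preferred on 4+3+2+2+4 = 15 ballots; Concept 1 wins 15–8.
Drift vs Aero: 4+4+2+2 = 12 for Drift, 11 for Aero — Drift by 12–11.
Concept 1 beats each of Model S2, Drift, Aero — Concept 1 is the Condorcet winner.

Concept 1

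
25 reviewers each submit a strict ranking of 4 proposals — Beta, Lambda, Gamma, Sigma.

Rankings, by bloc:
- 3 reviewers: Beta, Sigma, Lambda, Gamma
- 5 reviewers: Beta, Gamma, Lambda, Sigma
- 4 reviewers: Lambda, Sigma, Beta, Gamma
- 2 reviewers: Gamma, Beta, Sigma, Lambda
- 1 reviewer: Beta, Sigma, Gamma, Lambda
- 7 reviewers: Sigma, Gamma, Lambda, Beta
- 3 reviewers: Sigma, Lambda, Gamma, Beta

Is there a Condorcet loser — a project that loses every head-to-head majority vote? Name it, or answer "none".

Pairwise majorities:
Beta vs Lambda: Beta is ranked higher on 3+5+2+1 = 11 ballots, Lambda on 14. Lambda wins 14–11.
Beta–Gamma: Beta 13–12.
Beta vs Sigma: Beta preferred on 3+5+2+1 = 11 ballots; Sigma wins 14–11.
Lambda vs Gamma: Gamma wins 15–10.
Lambda vs Sigma: Sigma, 16–9.
Gamma vs Sigma: 5+2 = 7 for Gamma, 18 for Sigma — Sigma by 18–7.
Each project has at least one pairwise win (Beta beats Gamma; Lambda beats Beta; Gamma beats Lambda; Sigma beats Beta) — no Condorcet loser.

none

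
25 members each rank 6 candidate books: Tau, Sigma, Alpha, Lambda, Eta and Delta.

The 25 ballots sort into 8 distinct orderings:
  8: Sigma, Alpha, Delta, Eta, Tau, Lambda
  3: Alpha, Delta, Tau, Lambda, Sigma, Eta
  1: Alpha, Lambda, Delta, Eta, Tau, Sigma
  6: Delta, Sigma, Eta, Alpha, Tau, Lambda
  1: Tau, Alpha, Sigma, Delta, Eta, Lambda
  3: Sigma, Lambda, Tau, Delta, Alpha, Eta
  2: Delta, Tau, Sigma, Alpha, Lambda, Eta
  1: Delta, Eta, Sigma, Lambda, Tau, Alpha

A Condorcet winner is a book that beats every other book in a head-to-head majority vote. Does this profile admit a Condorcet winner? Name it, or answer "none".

none

Pairwise majorities:
Tau vs Sigma: Tau preferred on 3+1+1+2 = 7 ballots; Sigma wins 18–7.
Tau vs Alpha: Tau is ranked higher on 1+3+2+1 = 7 ballots, Alpha on 18. Alpha wins 18–7.
Tau vs Lambda: Tau preferred on 8+3+6+1+2 = 20 ballots; Tau wins 20–5.
Tau vs Eta: 9 to 16, Eta.
Tau vs Delta: Tau is ranked higher on 1+3 = 4 ballots, Delta on 21. Delta wins 21–4.
Sigma vs Alpha: 8+6+3+2+1 = 20 for Sigma, 5 for Alpha — Sigma by 20–5.
Sigma vs Lambda: 8+6+1+3+2+1 = 21 for Sigma, 4 for Lambda — Sigma by 21–4.
Sigma vs Eta: Sigma preferred on 8+3+6+1+3+2 = 23 ballots; Sigma wins 23–2.
Sigma vs Delta: Sigma is ranked higher on 8+1+3 = 12 ballots, Delta on 13. Delta wins 13–12.
Alpha vs Lambda: 21 to 4, Alpha.
Alpha vs Eta: Alpha preferred on 8+3+1+1+3+2 = 18 ballots; Alpha wins 18–7.
Alpha vs Delta: Alpha preferred on 8+3+1+1 = 13 ballots; Alpha wins 13–12.
Lambda vs Eta: Lambda is ranked higher on 3+1+3+2 = 9 ballots, Eta on 16. Eta wins 16–9.
Lambda vs Delta: 4 to 21, Delta.
Eta vs Delta: Eta is ranked higher on 0 ballots, Delta on 25. Delta wins 25–0.
No book is unbeaten: Tau loses to Sigma; Sigma loses to Delta; Alpha loses to Sigma; Lambda loses to Tau; Eta loses to Sigma; Delta loses to Alpha. In particular Sigma > Alpha > Delta > Sigma is a majority cycle — no Condorcet winner exists.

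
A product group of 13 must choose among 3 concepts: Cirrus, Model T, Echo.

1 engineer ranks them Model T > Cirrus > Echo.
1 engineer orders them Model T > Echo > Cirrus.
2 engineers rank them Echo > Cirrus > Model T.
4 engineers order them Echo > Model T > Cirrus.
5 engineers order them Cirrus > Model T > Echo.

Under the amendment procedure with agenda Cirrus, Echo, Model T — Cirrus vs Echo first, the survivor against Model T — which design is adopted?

Model T

Round 1: Cirrus vs Echo — 6–7, Echo advances.
Round 2: Echo vs Model T — 6–7, Model T advances.
The agenda winner is Model T.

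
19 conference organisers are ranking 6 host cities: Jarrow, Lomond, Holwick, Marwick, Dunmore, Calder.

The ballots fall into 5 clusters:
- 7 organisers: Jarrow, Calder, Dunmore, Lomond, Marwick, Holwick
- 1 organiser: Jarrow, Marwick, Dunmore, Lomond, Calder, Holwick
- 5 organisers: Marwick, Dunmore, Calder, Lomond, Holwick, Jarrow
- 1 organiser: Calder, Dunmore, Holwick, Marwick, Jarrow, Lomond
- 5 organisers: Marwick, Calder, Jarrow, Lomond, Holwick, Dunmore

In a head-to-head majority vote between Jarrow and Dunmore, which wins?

Jarrow

Ballots ranking Jarrow above Dunmore: 7 + 1 + 5 = 13.
Ballots ranking Dunmore above Jarrow: 19 − 13 = 6.
Jarrow wins the head-to-head 13–6.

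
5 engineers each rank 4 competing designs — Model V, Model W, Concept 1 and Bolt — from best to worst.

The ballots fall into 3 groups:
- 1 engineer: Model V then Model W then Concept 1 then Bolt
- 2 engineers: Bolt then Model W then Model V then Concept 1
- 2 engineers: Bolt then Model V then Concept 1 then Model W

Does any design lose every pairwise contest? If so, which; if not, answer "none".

Pairwise majorities:
Model V vs Model W: Model V wins 3–2.
Model V vs Concept 1: 1+2+2 = 5 for Model V, 0 for Concept 1 — Model V by 5–0.
Model V–Bolt: Bolt 4–1.
Model W vs Concept 1: Model W preferred on 1+2 = 3 ballots; Model W wins 3–2.
Model W vs Bolt: 1 to 4, Bolt.
Concept 1 vs Bolt: Bolt, 4–1.
Concept 1 loses to every other design — it is the Condorcet loser.

Concept 1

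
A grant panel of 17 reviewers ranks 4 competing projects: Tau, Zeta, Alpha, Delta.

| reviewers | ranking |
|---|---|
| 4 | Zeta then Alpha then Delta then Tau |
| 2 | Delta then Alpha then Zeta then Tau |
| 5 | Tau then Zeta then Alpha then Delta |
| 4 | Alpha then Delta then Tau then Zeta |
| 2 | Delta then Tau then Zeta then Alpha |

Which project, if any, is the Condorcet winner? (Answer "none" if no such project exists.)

Pairwise majorities:
Tau vs Zeta: 11 to 6, Tau.
Tau vs Alpha: 5+2 = 7 for Tau, 10 for Alpha — Alpha by 10–7.
Tau vs Delta: Tau preferred on 5 ballots; Delta wins 12–5.
Zeta vs Alpha: Zeta is ranked higher on 4+5+2 = 11 ballots, Alpha on 6. Zeta wins 11–6.
Zeta vs Delta: 9 to 8, Zeta.
Alpha vs Delta: 13 to 4, Alpha.
Each project drops at least one matchup (Tau loses to Alpha; Zeta loses to Tau; Alpha loses to Zeta; Delta loses to Zeta); the cycle Tau beats Zeta beats Alpha beats Tau rules out a Condorcet winner.

none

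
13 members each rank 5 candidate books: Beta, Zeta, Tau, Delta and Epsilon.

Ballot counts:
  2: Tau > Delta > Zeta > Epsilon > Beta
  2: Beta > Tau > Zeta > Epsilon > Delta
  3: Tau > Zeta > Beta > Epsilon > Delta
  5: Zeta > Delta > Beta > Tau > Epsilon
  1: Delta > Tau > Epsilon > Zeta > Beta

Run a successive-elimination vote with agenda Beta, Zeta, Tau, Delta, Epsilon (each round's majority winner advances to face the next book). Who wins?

Tau

Round 1: Beta vs Zeta — 2–11, Zeta advances.
Round 2: Zeta vs Tau — 5–8, Tau advances.
Round 3: Tau vs Delta — 7–6, Tau advances.
Round 4: Tau vs Epsilon — 13–0, Tau advances.
Tau survives the agenda.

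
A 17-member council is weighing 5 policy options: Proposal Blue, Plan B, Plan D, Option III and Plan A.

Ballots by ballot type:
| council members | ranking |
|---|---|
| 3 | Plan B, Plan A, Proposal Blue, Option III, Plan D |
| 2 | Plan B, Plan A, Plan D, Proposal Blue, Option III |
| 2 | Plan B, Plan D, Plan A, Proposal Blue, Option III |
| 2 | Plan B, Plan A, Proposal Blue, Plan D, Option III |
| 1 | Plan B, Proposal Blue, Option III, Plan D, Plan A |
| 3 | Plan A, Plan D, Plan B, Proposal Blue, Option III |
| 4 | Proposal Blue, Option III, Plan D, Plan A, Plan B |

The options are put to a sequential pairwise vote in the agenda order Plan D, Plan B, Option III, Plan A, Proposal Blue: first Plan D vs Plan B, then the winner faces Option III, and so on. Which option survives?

Plan B

Round 1: Plan D vs Plan B — 7–10, Plan B advances.
Round 2: Plan B vs Option III — 13–4, Plan B advances.
Round 3: Plan B vs Plan A — 10–7, Plan B advances.
Round 4: Plan B vs Proposal Blue — 13–4, Plan B advances.
The agenda winner is Plan B.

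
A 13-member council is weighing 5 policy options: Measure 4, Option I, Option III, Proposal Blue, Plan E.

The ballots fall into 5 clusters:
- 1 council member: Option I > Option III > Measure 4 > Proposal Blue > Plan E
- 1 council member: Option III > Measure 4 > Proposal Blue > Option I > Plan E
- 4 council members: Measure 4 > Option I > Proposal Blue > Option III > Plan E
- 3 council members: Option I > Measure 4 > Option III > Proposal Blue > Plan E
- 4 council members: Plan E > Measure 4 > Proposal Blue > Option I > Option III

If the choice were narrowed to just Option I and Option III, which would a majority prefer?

Option I

Ballots ranking Option I above Option III: 1 + 4 + 3 + 4 = 12.
Ballots ranking Option III above Option I: 13 − 12 = 1.
Option I wins the head-to-head 12–1.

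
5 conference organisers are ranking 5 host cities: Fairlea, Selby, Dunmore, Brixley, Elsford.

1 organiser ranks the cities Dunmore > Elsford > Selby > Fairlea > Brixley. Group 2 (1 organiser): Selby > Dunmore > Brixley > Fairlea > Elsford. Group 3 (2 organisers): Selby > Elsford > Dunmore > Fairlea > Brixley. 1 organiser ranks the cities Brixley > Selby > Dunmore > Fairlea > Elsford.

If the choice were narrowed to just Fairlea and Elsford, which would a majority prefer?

Ballots ranking Fairlea above Elsford: 1 + 1 = 2.
Ballots ranking Elsford above Fairlea: 5 − 2 = 3.
Elsford wins the head-to-head 3–2.

Elsford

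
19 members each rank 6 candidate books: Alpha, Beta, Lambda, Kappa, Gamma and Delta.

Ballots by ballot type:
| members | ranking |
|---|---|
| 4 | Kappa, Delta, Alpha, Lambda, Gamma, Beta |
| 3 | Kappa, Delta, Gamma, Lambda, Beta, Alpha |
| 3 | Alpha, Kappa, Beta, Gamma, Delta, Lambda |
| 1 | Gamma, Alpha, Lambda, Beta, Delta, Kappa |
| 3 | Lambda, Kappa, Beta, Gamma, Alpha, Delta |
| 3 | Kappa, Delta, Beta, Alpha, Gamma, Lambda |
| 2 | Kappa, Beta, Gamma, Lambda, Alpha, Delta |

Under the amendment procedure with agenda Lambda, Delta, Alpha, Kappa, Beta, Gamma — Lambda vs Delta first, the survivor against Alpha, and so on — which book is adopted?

Kappa

Round 1: Lambda vs Delta — 6–13, Delta advances.
Round 2: Delta vs Alpha — 10–9, Delta advances.
Round 3: Delta vs Kappa — 1–18, Kappa advances.
Round 4: Kappa vs Beta — 18–1, Kappa advances.
Round 5: Kappa vs Gamma — 18–1, Kappa advances.
Kappa survives the agenda.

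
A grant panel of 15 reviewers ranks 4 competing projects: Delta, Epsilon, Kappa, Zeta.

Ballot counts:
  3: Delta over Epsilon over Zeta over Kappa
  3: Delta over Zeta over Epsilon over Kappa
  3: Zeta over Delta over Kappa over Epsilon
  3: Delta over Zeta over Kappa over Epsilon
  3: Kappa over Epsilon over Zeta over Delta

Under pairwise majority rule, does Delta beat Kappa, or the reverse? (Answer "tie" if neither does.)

Delta

Ballots ranking Delta above Kappa: 3 + 3 + 3 + 3 = 12.
Ballots ranking Kappa above Delta: 15 − 12 = 3.
Delta wins the head-to-head 12–3.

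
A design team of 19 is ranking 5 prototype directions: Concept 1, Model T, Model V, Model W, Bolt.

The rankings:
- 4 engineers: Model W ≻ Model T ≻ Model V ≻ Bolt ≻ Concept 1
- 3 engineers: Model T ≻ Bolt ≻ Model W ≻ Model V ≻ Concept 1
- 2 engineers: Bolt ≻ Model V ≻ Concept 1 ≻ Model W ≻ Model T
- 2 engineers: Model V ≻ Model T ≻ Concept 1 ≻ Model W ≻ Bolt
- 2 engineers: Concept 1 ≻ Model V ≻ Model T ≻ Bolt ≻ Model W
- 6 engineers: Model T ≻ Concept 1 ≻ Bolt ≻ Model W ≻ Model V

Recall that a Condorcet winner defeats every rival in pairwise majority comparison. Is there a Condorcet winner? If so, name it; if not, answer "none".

Model T

Head-to-head results (19 engineers):
Concept 1 vs Model T: Concept 1 preferred on 2+2 = 4 ballots; Model T wins 15–4.
Concept 1 vs Model V: 8 to 11, Model V.
Concept 1 vs Model W: 2+2+2+6 = 12 for Concept 1, 7 for Model W — Concept 1 by 12–7.
Concept 1 vs Bolt: 10 to 9, Concept 1.
Model T vs Model V: 4+3+6 = 13 for Model T, 6 for Model V — Model T by 13–6.
Model T vs Model W: 3+2+2+6 = 13 for Model T, 6 for Model W — Model T by 13–6.
Model T vs Bolt: 4+3+2+2+6 = 17 for Model T, 2 for Bolt — Model T by 17–2.
Model V vs Model W: Model V preferred on 2+2+2 = 6 ballots; Model W wins 13–6.
Model V vs Bolt: Model V is ranked higher on 4+2+2 = 8 ballots, Bolt on 11. Bolt wins 11–8.
Model W vs Bolt: 6 to 13, Bolt.
Model T defeats every rival head-to-head and is the Condorcet winner.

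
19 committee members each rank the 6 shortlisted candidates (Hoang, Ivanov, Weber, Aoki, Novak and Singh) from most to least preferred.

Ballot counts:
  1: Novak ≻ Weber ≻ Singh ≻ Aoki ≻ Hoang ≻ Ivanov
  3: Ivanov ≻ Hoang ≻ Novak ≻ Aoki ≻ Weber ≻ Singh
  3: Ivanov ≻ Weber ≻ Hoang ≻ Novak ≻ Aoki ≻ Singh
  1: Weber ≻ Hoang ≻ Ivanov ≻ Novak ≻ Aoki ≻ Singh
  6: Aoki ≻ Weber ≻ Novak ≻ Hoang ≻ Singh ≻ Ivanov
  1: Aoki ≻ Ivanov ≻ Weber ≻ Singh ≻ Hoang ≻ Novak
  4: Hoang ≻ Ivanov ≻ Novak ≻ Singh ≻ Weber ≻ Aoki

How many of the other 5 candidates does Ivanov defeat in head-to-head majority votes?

4

Ivanov against each rival (19 committee members):
Ivanov vs Hoang: 7 to 12, Hoang.
Ivanov–Weber: Ivanov 11–8.
Ivanov vs Aoki: Ivanov, 11–8.
Ivanov vs Novak: Ivanov is ranked higher on 3+3+1+1+4 = 12 ballots, Novak on 7. Ivanov wins 12–7.
Ivanov vs Singh: Ivanov preferred on 3+3+1+1+4 = 12 ballots; Ivanov wins 12–7.
Ivanov beats Weber, Aoki, Novak, Singh; loses to Hoang — 4 pairwise wins.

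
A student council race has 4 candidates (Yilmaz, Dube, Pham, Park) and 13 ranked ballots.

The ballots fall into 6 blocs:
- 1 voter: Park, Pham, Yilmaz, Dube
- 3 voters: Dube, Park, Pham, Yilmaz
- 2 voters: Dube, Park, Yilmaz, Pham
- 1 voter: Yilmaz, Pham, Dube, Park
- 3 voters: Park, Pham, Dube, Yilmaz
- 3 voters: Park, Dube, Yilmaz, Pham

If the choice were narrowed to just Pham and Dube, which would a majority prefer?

Ballots ranking Pham above Dube: 1 + 1 + 3 = 5.
Ballots ranking Dube above Pham: 13 − 5 = 8.
Dube wins the head-to-head 8–5.

Dube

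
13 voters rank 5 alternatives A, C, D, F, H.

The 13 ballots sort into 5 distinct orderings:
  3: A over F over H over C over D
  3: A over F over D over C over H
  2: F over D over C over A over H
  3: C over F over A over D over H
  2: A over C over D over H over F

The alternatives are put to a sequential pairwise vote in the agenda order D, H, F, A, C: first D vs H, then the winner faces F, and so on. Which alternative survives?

Round 1: D vs H — 10–3, D advances.
Round 2: D vs F — 2–11, F advances.
Round 3: F vs A — 5–8, A advances.
Round 4: A vs C — 8–5, A advances.
A survives the agenda.

A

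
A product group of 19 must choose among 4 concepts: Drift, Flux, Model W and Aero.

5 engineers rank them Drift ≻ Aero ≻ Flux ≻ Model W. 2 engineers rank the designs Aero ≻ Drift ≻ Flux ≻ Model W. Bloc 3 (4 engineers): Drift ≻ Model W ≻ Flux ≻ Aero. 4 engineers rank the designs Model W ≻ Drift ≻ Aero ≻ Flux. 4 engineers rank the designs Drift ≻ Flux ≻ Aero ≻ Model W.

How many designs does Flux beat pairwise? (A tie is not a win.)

1

Flux against each rival (19 engineers):
Flux vs Drift: Flux preferred on 0 ballots; Drift wins 19–0.
Flux vs Model W: 5+2+4 = 11 for Flux, 8 for Model W — Flux by 11–8.
Flux vs Aero: Aero, 11–8.
Flux beats Model W; loses to Drift, Aero — 1 pairwise win.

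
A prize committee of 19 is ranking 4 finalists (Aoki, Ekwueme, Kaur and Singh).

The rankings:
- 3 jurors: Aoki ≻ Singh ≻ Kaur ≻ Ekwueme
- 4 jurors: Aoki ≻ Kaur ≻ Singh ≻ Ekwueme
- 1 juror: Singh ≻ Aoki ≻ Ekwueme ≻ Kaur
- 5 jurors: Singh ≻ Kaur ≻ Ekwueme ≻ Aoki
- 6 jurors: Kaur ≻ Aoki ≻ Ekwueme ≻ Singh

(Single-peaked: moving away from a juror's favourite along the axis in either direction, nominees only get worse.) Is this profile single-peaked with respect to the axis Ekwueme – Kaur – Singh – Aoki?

no

Axis positions: Ekwueme=1, Kaur=2, Singh=3, Aoki=4.
Cluster 1 (peak Aoki at position 4): ranking walks positions 4-3-2-1, expanding outward from the peak — single-peaked.
Cluster 2: ranking walks positions 4-2-3-1; Kaur is ranked above Singh even though Singh lies between Kaur and the peak Aoki on the axis — preferences dip and rise again. Not single-peaked.
Cluster 3: ranking walks positions 3-4-1-2; Ekwueme is ranked above Kaur even though Kaur lies between Ekwueme and the peak Singh on the axis — preferences dip and rise again. Not single-peaked.
Cluster 4 (peak Singh at position 3): ranking walks positions 3-2-1-4, expanding outward from the peak — single-peaked.
Cluster 5: ranking walks positions 2-4-1-3; Aoki is ranked above Singh even though Singh lies between Aoki and the peak Kaur on the axis — preferences dip and rise again. Not single-peaked.
Cluster 2 violates single-peakedness, so the profile is not single-peaked on this axis.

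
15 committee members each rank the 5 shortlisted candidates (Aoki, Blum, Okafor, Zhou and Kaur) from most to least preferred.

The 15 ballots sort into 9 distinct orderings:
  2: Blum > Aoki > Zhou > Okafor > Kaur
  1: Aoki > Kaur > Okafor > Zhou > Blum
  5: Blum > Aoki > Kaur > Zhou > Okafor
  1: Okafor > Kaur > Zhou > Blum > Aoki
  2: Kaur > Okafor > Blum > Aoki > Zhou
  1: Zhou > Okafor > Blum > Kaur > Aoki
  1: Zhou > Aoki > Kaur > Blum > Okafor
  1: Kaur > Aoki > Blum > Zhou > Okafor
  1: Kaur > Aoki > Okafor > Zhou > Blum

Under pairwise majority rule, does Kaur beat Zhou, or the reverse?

Ballots ranking Kaur above Zhou: 1 + 5 + 1 + 2 + 1 + 1 = 11.
Ballots ranking Zhou above Kaur: 15 − 11 = 4.
Kaur wins the head-to-head 11–4.

Kaur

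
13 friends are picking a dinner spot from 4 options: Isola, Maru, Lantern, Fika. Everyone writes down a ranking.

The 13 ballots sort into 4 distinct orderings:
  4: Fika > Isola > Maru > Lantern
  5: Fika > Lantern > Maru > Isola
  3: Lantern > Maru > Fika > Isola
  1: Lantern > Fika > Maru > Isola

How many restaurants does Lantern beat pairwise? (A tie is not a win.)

Lantern against each rival (13 friends):
Lantern vs Isola: Lantern wins 9–4.
Lantern vs Maru: Lantern preferred on 5+3+1 = 9 ballots; Lantern wins 9–4.
Lantern vs Fika: Lantern is ranked higher on 3+1 = 4 ballots, Fika on 9. Fika wins 9–4.
Lantern beats Isola, Maru; loses to Fika — 2 pairwise wins.

2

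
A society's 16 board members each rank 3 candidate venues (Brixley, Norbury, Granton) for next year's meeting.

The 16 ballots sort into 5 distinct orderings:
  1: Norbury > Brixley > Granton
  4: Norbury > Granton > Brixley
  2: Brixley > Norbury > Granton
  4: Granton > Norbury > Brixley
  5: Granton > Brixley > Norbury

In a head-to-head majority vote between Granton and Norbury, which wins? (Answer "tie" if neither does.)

Granton

Ballots ranking Granton above Norbury: 4 + 5 = 9.
Ballots ranking Norbury above Granton: 16 − 9 = 7.
Granton wins the head-to-head 9–7.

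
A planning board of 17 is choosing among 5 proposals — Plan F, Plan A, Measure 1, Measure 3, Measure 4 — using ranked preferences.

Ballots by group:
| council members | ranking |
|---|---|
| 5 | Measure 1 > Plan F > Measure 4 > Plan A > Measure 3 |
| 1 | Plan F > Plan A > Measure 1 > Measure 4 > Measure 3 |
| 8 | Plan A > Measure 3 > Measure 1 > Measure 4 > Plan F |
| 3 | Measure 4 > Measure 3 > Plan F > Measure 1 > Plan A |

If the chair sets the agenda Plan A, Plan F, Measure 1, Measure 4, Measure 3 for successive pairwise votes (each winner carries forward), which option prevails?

Measure 3

Round 1: Plan A vs Plan F — 8–9, Plan F advances.
Round 2: Plan F vs Measure 1 — 4–13, Measure 1 advances.
Round 3: Measure 1 vs Measure 4 — 14–3, Measure 1 advances.
Round 4: Measure 1 vs Measure 3 — 6–11, Measure 3 advances.
The agenda winner is Measure 3.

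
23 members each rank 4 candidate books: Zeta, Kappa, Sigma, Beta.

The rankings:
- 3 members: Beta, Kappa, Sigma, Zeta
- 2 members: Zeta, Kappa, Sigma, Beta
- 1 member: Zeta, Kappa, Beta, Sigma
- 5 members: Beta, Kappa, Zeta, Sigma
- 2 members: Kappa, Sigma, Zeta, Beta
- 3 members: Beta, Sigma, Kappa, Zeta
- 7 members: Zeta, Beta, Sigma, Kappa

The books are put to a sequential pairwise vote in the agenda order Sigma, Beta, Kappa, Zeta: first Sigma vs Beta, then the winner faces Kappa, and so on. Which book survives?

Round 1: Sigma vs Beta — 4–19, Beta advances.
Round 2: Beta vs Kappa — 18–5, Beta advances.
Round 3: Beta vs Zeta — 11–12, Zeta advances.
The agenda winner is Zeta.

Zeta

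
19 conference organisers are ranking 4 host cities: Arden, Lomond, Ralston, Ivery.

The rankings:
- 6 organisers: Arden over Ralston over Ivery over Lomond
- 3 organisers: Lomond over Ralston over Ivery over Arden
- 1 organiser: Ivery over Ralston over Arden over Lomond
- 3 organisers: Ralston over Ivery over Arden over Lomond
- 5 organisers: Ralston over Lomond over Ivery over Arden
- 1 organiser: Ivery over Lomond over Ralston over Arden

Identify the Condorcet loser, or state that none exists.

Lomond

Pairwise majorities:
Arden vs Lomond: Arden wins 10–9.
Arden vs Ralston: Ralston, 13–6.
Arden vs Ivery: Arden is ranked higher on 6 ballots, Ivery on 13. Ivery wins 13–6.
Lomond vs Ralston: Ralston wins 15–4.
Lomond vs Ivery: Lomond preferred on 3+5 = 8 ballots; Ivery wins 11–8.
Ralston vs Ivery: Ralston is ranked higher on 6+3+3+5 = 17 ballots, Ivery on 2. Ralston wins 17–2.
Lomond loses to every other city — it is the Condorcet loser.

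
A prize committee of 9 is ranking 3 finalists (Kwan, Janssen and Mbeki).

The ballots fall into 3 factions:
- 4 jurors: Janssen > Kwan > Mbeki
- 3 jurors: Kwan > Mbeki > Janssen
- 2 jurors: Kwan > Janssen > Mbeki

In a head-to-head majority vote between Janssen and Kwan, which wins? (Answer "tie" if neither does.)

Ballots ranking Janssen above Kwan: 4.
Ballots ranking Kwan above Janssen: 9 − 4 = 5.
Kwan wins the head-to-head 5–4.

Kwan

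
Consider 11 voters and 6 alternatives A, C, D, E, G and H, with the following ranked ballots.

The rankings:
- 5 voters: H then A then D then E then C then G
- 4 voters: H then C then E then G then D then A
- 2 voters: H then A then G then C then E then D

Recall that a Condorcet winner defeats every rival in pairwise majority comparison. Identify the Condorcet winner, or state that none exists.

Head-to-head results (11 voters):
A vs C: 7 to 4, A.
A vs D: A preferred on 5+2 = 7 ballots; A wins 7–4.
A vs E: A preferred on 5+2 = 7 ballots; A wins 7–4.
A vs G: 7 to 4, A.
A vs H: A is ranked higher on 0 ballots, H on 11. H wins 11–0.
C vs D: C preferred on 4+2 = 6 ballots; C wins 6–5.
C vs E: C preferred on 4+2 = 6 ballots; C wins 6–5.
C vs G: C preferred on 5+4 = 9 ballots; C wins 9–2.
C vs H: C is ranked higher on 0 ballots, H on 11. H wins 11–0.
D vs E: 5 to 6, E.
D vs G: 5 for D, 6 for G — G by 6–5.
D vs H: D preferred on 0 ballots; H wins 11–0.
E vs G: 5+4 = 9 for E, 2 for G — E by 9–2.
E vs H: 0 for E, 11 for H — H by 11–0.
G vs H: 0 for G, 11 for H — H by 11–0.
H wins every pairwise contest, so H is the Condorcet winner.

H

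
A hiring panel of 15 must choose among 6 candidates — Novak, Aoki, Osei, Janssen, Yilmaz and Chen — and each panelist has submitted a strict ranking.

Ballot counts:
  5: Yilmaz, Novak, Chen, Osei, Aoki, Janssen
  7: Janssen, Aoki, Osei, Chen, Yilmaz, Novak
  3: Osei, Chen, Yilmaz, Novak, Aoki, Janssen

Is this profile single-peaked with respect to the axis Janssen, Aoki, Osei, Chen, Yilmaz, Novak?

Axis positions: Janssen=1, Aoki=2, Osei=3, Chen=4, Yilmaz=5, Novak=6.
Type 1 (peak Yilmaz at position 5): ranking walks positions 5-6-4-3-2-1, expanding outward from the peak — single-peaked.
Type 2 (peak Janssen at position 1): ranking walks positions 1-2-3-4-5-6, expanding outward from the peak — single-peaked.
Type 3 (peak Osei at position 3): ranking walks positions 3-4-5-6-2-1, expanding outward from the peak — single-peaked.
Every ranking is single-peaked on this axis.

yes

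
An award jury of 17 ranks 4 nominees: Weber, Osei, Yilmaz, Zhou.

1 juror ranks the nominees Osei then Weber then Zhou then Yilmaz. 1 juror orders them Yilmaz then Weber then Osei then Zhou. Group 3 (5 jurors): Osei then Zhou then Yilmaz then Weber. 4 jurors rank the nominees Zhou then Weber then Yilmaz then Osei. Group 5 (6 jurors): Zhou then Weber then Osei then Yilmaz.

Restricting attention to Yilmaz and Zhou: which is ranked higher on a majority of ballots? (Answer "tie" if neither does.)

Ballots ranking Yilmaz above Zhou: 1.
Ballots ranking Zhou above Yilmaz: 17 − 1 = 16.
Zhou wins the head-to-head 16–1.

Zhou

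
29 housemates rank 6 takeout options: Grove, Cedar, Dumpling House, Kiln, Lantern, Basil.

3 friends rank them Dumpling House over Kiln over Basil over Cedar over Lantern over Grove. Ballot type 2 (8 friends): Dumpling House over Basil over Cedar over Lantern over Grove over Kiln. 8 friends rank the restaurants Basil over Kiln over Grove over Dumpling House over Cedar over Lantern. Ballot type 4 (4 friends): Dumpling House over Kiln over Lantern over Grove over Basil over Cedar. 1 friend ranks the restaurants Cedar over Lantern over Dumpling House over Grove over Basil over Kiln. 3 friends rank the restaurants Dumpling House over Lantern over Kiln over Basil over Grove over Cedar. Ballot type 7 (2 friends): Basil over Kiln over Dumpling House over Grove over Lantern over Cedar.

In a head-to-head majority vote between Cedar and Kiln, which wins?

Ballots ranking Cedar above Kiln: 8 + 1 = 9.
Ballots ranking Kiln above Cedar: 29 − 9 = 20.
Kiln wins the head-to-head 20–9.

Kiln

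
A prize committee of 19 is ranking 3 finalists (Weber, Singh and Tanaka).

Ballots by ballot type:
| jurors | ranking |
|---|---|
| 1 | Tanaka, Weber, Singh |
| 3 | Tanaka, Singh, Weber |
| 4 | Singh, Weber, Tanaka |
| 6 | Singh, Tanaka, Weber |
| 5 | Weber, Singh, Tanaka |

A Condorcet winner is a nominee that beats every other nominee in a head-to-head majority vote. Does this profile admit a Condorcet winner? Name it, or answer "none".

Singh

Check each pair by majority over 19 ballots:
Weber–Singh: Singh 13–6.
Weber–Tanaka: Tanaka 10–9.
Singh vs Tanaka: Singh preferred on 4+6+5 = 15 ballots; Singh wins 15–4.
Only Singh has no losses; Singh is the Condorcet winner.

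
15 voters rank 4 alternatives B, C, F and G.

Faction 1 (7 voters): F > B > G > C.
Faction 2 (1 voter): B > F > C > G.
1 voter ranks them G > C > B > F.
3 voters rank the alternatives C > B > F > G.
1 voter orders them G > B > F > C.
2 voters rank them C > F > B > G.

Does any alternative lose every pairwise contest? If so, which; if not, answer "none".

Head-to-head results (15 voters):
B vs C: B wins 9–6.
B–F: F 9–6.
B vs G: B preferred on 7+1+3+2 = 13 ballots; B wins 13–2.
C vs F: 1+3+2 = 6 for C, 9 for F — F by 9–6.
C–G: G 9–6.
F vs G: F wins 13–2.
Only C has no wins; C is the Condorcet loser.

C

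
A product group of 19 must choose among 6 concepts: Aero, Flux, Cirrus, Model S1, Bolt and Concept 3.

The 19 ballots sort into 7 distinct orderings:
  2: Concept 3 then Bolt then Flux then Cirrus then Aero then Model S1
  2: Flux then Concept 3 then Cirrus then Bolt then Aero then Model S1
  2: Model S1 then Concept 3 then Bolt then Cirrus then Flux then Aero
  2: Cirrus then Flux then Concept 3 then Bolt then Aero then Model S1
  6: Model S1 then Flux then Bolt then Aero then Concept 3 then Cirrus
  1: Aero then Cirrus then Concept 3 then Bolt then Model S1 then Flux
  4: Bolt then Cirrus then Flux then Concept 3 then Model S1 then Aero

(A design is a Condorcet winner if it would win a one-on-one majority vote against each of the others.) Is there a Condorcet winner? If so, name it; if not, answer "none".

Flux

Pairwise majorities:
Aero vs Flux: 1 to 18, Flux.
Aero vs Cirrus: Cirrus wins 12–7.
Aero vs Model S1: 2+2+2+1 = 7 for Aero, 12 for Model S1 — Model S1 by 12–7.
Aero vs Bolt: 1 to 18, Bolt.
Aero vs Concept 3: Aero preferred on 6+1 = 7 ballots; Concept 3 wins 12–7.
Flux vs Cirrus: 10 to 9, Flux.
Flux vs Model S1: 2+2+2+4 = 10 for Flux, 9 for Model S1 — Flux by 10–9.
Flux vs Bolt: Flux is ranked higher on 2+2+6 = 10 ballots, Bolt on 9. Flux wins 10–9.
Flux vs Concept 3: Flux is ranked higher on 2+2+6+4 = 14 ballots, Concept 3 on 5. Flux wins 14–5.
Cirrus vs Model S1: Cirrus is ranked higher on 2+2+2+1+4 = 11 ballots, Model S1 on 8. Cirrus wins 11–8.
Cirrus vs Bolt: Bolt, 14–5.
Cirrus vs Concept 3: 7 to 12, Concept 3.
Model S1 vs Bolt: Model S1 preferred on 2+6 = 8 ballots; Bolt wins 11–8.
Model S1 vs Concept 3: 8 to 11, Concept 3.
Bolt vs Concept 3: Bolt wins 10–9.
Flux beats each of Aero, Cirrus, Model S1, Bolt, Concept 3 — Flux is the Condorcet winner.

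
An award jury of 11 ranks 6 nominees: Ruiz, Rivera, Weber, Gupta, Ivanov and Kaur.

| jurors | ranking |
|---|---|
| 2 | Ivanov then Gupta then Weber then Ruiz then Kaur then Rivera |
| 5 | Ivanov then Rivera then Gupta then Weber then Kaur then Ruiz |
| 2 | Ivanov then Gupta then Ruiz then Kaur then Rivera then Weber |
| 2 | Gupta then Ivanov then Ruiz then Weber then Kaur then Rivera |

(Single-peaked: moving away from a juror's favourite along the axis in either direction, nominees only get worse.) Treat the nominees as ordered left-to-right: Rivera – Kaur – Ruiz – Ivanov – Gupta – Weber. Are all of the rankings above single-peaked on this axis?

no

Axis positions: Rivera=1, Kaur=2, Ruiz=3, Ivanov=4, Gupta=5, Weber=6.
Cluster 1 (peak Ivanov at position 4): ranking walks positions 4-5-6-3-2-1, expanding outward from the peak — single-peaked.
Cluster 2: ranking walks positions 4-1-5-6-2-3; Rivera is ranked above Ruiz even though Ruiz lies between Rivera and the peak Ivanov on the axis — preferences dip and rise again. Not single-peaked.
Cluster 3 (peak Ivanov at position 4): ranking walks positions 4-5-3-2-1-6, expanding outward from the peak — single-peaked.
Cluster 4 (peak Gupta at position 5): ranking walks positions 5-4-3-6-2-1, expanding outward from the peak — single-peaked.
Cluster 2 violates single-peakedness, so the profile is not single-peaked on this axis.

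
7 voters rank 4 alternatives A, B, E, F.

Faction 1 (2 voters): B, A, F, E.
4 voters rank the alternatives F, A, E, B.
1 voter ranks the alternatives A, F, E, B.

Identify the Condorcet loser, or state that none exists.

B

Head-to-head results (7 voters):
A vs B: 4+1 = 5 for A, 2 for B — A by 5–2.
A vs E: A wins 7–0.
A vs F: A preferred on 2+1 = 3 ballots; F wins 4–3.
B vs E: E, 5–2.
B vs F: 2 to 5, F.
E vs F: 0 for E, 7 for F — F by 7–0.
B loses to every other alternative — it is the Condorcet loser.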